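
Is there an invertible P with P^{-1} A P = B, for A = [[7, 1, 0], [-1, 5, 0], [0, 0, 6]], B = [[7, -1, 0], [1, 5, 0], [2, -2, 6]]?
Yes.

Two matrices over a field are similar if and only if they have the same invariant factors.

Both A and B have characteristic polynomial (x - 6)^3 and minimal polynomial (x - 6)^2. Computing further, both have invariant factors x - 6, (x - 6)^2. Hence A and B are similar.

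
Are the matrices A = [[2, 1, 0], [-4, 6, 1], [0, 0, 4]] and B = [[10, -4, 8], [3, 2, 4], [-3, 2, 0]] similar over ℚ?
Both have characteristic polynomial (x - 4)^3, but the minimal polynomial of A is (x - 4)^3 while the minimal polynomial of B is (x - 4)^2. The minimal polynomial is a similarity invariant, so A and B are not similar.

No.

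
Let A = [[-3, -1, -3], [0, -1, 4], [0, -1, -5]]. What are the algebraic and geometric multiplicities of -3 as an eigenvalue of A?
algebraic multiplicity 3, geometric multiplicity 1

The characteristic polynomial is (x + 3)^3, so the factor x + 3 appears with exponent 3: the algebraic multiplicity is 3.

rank(A + 3I) = 2, so the eigenspace has dimension 3 - 2 = 1: the geometric multiplicity is 1.

Since 1 < 3, A is not diagonalizable.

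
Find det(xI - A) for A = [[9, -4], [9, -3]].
xI - A = [[x - 9, 4], [-9, x + 3]].

Expanding det(xI - A) along the first row:
det(xI - A) = + (x - 9)·det([[x + 3]]) - (4)·det([[-9]]).

Evaluating gives χ_A(x) = x^2 - 6x + 9 = (x - 3)^2.

χ_A(x) = (x - 3)^2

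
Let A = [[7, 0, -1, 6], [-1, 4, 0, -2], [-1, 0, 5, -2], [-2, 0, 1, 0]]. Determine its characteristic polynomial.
χ_A(x) = (x - 4)^4

xI - A = [[x - 7, 0, 1, -6], [1, x - 4, 0, 2], [1, 0, x - 5, 2], [2, 0, -1, x]].

Expanding det(xI - A) along the first row:
det(xI - A) = + (x - 7)·det([[x - 4, 0, 2], [0, x - 5, 2], [0, -1, x]]) - (0)·det([[1, 0, 2], [1, x - 5, 2], [2, -1, x]]) + (1)·det([[1, x - 4, 2], [1, 0, 2], [2, 0, x]]) - (-6)·det([[1, x - 4, 0], [1, 0, x - 5], [2, 0, -1]]).

Evaluating gives χ_A(x) = x^4 - 16x^3 + 96x^2 - 256x + 256 = (x - 4)^4.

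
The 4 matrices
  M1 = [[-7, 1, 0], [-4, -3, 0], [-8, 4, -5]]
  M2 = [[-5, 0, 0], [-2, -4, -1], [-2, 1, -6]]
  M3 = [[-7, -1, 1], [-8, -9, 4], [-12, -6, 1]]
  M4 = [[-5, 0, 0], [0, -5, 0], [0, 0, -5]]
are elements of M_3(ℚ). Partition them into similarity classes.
2 classes: {M1, M2, M3}, {M4}

Characteristic polynomials: χ_{M1} = (x + 5)^3, χ_{M2} = (x + 5)^3, χ_{M3} = (x + 5)^3, χ_{M4} = (x + 5)^3.

{M1, M2, M3}: invariant factors x + 5, (x + 5)^2.

{M4}: invariant factors x + 5, x + 5, x + 5.

Matrices are similar if and only if their invariant-factor lists agree; the partition into similarity classes is {M1, M2, M3}, {M4}.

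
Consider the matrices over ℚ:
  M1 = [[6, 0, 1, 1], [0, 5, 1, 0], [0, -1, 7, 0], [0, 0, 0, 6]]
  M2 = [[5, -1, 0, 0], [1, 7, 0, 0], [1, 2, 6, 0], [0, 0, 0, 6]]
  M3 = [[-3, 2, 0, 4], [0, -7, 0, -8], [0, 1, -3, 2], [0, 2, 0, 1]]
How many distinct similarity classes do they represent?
2 classes: {M1, M2}, {M3}

Characteristic polynomials: χ_{M1} = (x - 6)^4, χ_{M2} = (x - 6)^4, χ_{M3} = (x + 3)^4.

{M1, M2}: invariant factors x - 6, (x - 6)^3.

{M3}: invariant factors x + 3, x + 3, (x + 3)^2.

Matrices are similar if and only if their invariant-factor lists agree; the partition into similarity classes is {M1, M2}, {M3}.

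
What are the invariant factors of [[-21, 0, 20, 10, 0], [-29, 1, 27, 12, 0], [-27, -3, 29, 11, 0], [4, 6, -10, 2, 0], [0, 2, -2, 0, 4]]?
x - 4, (x - 4)^3(x + 1)

The Jordan structure of A has elementary divisors (x + 1), (x - 4)^3, (x - 4). Arranging the block sizes at each eigenvalue in decreasing order and taking row products gives the invariant factors.

Invariant factors (smallest first, each dividing the next): x - 4, (x - 4)^3(x + 1).

Check: the last factor (x - 4)^3(x + 1) is the minimal polynomial, and the product (x - 4)^4(x + 1) is the characteristic polynomial.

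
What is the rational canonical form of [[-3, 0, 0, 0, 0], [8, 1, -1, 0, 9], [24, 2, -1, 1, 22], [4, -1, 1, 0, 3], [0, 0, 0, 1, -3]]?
R = [[-3, 0, 0, 0, 0], [0, 0, 0, 0, 12], [0, 1, 0, 0, 13], [0, 0, 1, 0, 3], [0, 0, 0, 1, -3]]

The invariant factors of A (the non-unit diagonal entries of the Smith normal form of xI - A over ℚ[x]) are x + 3, (x + 3)(x^3 - 3x - 4), each dividing the next. The characteristic polynomial is their product, (x + 3)^2(x^3 - 3x - 4).

The rational canonical form is the block-diagonal matrix of companion matrices C(f_i):
R = [[-3, 0, 0, 0, 0], [0, 0, 0, 0, 12], [0, 1, 0, 0, 13], [0, 0, 1, 0, 3], [0, 0, 0, 1, -3]].

Note the characteristic polynomial does not split into linear factors over ℚ, so A has no Jordan form over ℚ; the rational canonical form exists over any field.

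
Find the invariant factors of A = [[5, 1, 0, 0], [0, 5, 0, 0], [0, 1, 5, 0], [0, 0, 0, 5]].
The Jordan structure of A has elementary divisors (x - 5)^2, (x - 5), (x - 5). Arranging the block sizes at each eigenvalue in decreasing order and taking row products gives the invariant factors.

Invariant factors (smallest first, each dividing the next): x - 5, x - 5, (x - 5)^2.

Check: the last factor (x - 5)^2 is the minimal polynomial, and the product (x - 5)^4 is the characteristic polynomial.

x - 5, x - 5, (x - 5)^2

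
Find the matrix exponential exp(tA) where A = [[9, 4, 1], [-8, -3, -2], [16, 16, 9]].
A has Jordan form J = [[5, 1, 0], [0, 5, 0], [0, 0, 5]] with A = PJP^{-1}, so e^{tA} = P e^{tJ} P^{-1}.

For a Jordan block J_k(λ), e^{tJ_k(λ)} = e^{λt} · (I + tN + t^2 N^2/2! + ... + t^{k-1} N^{k-1}/(k-1)!) where N is the nilpotent superdiagonal part.

Assembling the blocks and conjugating back gives the entries of e^{tA} as shown above.

e^{tA} = [[(4*t + 1)*e^{5*t}, 4*t*e^{5*t}, t*e^{5*t}], [-8*t*e^{5*t}, (1 - 8*t)*e^{5*t}, -2*t*e^{5*t}], [16*t*e^{5*t}, 16*t*e^{5*t}, (4*t + 1)*e^{5*t}]]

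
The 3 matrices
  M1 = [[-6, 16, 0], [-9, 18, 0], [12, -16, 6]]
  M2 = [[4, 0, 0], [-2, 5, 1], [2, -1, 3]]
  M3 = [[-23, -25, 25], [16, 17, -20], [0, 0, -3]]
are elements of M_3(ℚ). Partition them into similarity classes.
Characteristic polynomials: χ_{M1} = (x - 6)^3, χ_{M2} = (x - 4)^3, χ_{M3} = (x + 3)^3.

{M1}: invariant factors x - 6, (x - 6)^2.

{M2}: invariant factors x - 4, (x - 4)^2.

{M3}: invariant factors x + 3, (x + 3)^2.

Matrices are similar if and only if their invariant-factor lists agree; the partition into similarity classes is {M1}, {M2}, {M3}.

3 classes: {M1}, {M2}, {M3}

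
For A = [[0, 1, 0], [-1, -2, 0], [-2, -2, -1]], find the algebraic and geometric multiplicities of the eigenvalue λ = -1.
The characteristic polynomial is (x + 1)^3, so the factor x + 1 appears with exponent 3: the algebraic multiplicity is 3.

rank(A + I) = 1, so the eigenspace has dimension 3 - 1 = 2: the geometric multiplicity is 2.

Since 2 < 3, A is not diagonalizable.

algebraic multiplicity 3, geometric multiplicity 2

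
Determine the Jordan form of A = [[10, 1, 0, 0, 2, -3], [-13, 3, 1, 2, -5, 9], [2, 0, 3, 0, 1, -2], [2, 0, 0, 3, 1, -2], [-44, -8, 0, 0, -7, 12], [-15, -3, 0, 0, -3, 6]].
The characteristic polynomial is det(xI - A) = (x - 3)^6, so the eigenvalues are 3 (algebraic multiplicity 6).

For λ = 3: rank(A - 3I) = 3, rank((A - 3I)^2) = 1, rank((A - 3I)^3) = 0. The eigenspace has dimension 6 - 3 = 3, so there are 3 Jordan blocks; the rank sequence gives block sizes [3, 2, 1].

Assembling the blocks gives the Jordan form J above.

J = [[3, 1, 0, 0, 0, 0], [0, 3, 1, 0, 0, 0], [0, 0, 3, 0, 0, 0], [0, 0, 0, 3, 1, 0], [0, 0, 0, 0, 3, 0], [0, 0, 0, 0, 0, 3]]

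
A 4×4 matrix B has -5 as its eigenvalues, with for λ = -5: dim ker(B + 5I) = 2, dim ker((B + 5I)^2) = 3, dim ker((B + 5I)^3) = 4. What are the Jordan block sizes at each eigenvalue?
Jordan blocks: (-5, 3), (-5, 1)

λ = -5: successive nullity increments [2, 1, 1] count blocks of size ≥ k; block sizes are [3, 1].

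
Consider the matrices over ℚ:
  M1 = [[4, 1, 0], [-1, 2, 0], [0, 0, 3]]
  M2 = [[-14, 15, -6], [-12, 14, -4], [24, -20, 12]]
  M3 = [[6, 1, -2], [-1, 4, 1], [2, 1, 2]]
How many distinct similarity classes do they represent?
Characteristic polynomials: χ_{M1} = (x - 3)^3, χ_{M2} = (x - 4)^3, χ_{M3} = (x - 4)^3.

{M1}: invariant factors x - 3, (x - 3)^2.

{M2}: invariant factors x - 4, (x - 4)^2.

{M3}: invariant factors (x - 4)^3.

Matrices are similar if and only if their invariant-factor lists agree; the partition into similarity classes is {M1}, {M2}, {M3}.

3 classes: {M1}, {M2}, {M3}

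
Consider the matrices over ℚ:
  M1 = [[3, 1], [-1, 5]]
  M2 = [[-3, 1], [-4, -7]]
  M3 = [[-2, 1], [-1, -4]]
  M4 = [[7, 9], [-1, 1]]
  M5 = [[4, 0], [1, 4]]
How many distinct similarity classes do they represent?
Characteristic polynomials: χ_{M1} = (x - 4)^2, χ_{M2} = (x + 5)^2, χ_{M3} = (x + 3)^2, χ_{M4} = (x - 4)^2, χ_{M5} = (x - 4)^2.

{M1, M4, M5}: invariant factors (x - 4)^2.

{M2}: invariant factors (x + 5)^2.

{M3}: invariant factors (x + 3)^2.

Matrices are similar if and only if their invariant-factor lists agree; the partition into similarity classes is {M1, M4, M5}, {M2}, {M3}.

3 classes: {M1, M4, M5}, {M2}, {M3}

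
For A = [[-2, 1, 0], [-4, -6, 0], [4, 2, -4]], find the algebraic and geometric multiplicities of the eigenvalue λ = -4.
The characteristic polynomial is (x + 4)^3, so the factor x + 4 appears with exponent 3: the algebraic multiplicity is 3.

rank(A + 4I) = 1, so the eigenspace has dimension 3 - 1 = 2: the geometric multiplicity is 2.

Since 2 < 3, A is not diagonalizable.

algebraic multiplicity 3, geometric multiplicity 2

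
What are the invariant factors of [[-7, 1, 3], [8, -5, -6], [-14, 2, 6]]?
The Jordan structure of A has elementary divisors (x + 3)^2, x. Arranging the block sizes at each eigenvalue in decreasing order and taking row products gives the invariant factors.

Invariant factors (smallest first, each dividing the next): x(x + 3)^2.

Check: the last factor x(x + 3)^2 is the minimal polynomial, and the product x(x + 3)^2 is the characteristic polynomial.

x(x + 3)^2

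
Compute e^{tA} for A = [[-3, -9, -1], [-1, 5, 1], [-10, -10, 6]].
e^{tA} = [[(t*e^{10*t} + 1)*e^{-4*t}, ((t - 1)*e^{10*t} + 1)*e^{-4*t}, -t*e^{6*t}], [-t*e^{6*t}, (1 - t)*e^{6*t}, t*e^{6*t}], [(1 - e^{10*t})*e^{-4*t}, (1 - e^{10*t})*e^{-4*t}, e^{6*t}]]

A has Jordan form J = [[-4, 0, 0], [0, 6, 1], [0, 0, 6]] with A = PJP^{-1}, so e^{tA} = P e^{tJ} P^{-1}.

For a Jordan block J_k(λ), e^{tJ_k(λ)} = e^{λt} · (I + tN + t^2 N^2/2! + ... + t^{k-1} N^{k-1}/(k-1)!) where N is the nilpotent superdiagonal part.

Assembling the blocks and conjugating back gives the entries of e^{tA} as shown above.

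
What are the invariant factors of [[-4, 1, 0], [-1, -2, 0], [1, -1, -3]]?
x + 3, (x + 3)^2

The Jordan structure of A has elementary divisors (x + 3)^2, (x + 3). Arranging the block sizes at each eigenvalue in decreasing order and taking row products gives the invariant factors.

Invariant factors (smallest first, each dividing the next): x + 3, (x + 3)^2.

Check: the last factor (x + 3)^2 is the minimal polynomial, and the product (x + 3)^3 is the characteristic polynomial.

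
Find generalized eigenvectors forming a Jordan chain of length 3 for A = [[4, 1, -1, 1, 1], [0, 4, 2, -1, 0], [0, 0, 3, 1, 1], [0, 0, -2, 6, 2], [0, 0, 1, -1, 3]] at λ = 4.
v_1 = [[-2, 0, 0, -1, 1]]^T, v_2 = [[0, 1, 0, 0, 0]]^T, v_3 = [[1, 0, 0, 0, 0]]^T

We seek v_1 ∈ ker((A - 4I)^3) \ ker((A - 4I)^2), then set v_{i+1} = (A - 4I) v_i.

One such chain is v_1 = [[-2, 0, 0, -1, 1]]^T, v_2 = [[0, 1, 0, 0, 0]]^T, v_3 = [[1, 0, 0, 0, 0]]^T. Check: (A - 4I) v_3 = [[0, 0, 0, 0, 0]]^T = 0.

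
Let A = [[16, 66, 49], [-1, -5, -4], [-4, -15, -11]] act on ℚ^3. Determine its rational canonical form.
R = [[0, 0, 5], [1, 0, -1], [0, 1, 0]]

The invariant factors of A (the non-unit diagonal entries of the Smith normal form of xI - A over ℚ[x]) are x^3 + x - 5, each dividing the next. The characteristic polynomial is their product, x^3 + x - 5.

The rational canonical form is the block-diagonal matrix of companion matrices C(f_i):
R = [[0, 0, 5], [1, 0, -1], [0, 1, 0]].

Note the characteristic polynomial does not split into linear factors over ℚ, so A has no Jordan form over ℚ; the rational canonical form exists over any field.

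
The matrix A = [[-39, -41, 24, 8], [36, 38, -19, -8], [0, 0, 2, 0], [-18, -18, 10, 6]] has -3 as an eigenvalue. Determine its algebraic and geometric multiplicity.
algebraic multiplicity 1, geometric multiplicity 1

The characteristic polynomial is (x - 6)(x - 2)^2(x + 3), so the factor x + 3 appears with exponent 1: the algebraic multiplicity is 1.

rank(A + 3I) = 3, so the eigenspace has dimension 4 - 3 = 1: the geometric multiplicity is 1.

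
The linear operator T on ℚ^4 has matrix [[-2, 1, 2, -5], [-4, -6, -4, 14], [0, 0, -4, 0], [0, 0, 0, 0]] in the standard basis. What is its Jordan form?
The characteristic polynomial is det(xI - A) = x(x + 4)^3, so the eigenvalues are -4 (algebraic multiplicity 3), 0 (algebraic multiplicity 1).

For λ = -4: rank(A + 4I) = 2, rank((A + 4I)^2) = 1. The eigenspace has dimension 4 - 2 = 2, so there are 2 Jordan blocks; the rank sequence gives block sizes [2, 1].

For λ = 0: algebraic multiplicity 1 gives one 1×1 block.

Assembling the blocks gives the Jordan form J above.

J = [[-4, 1, 0, 0], [0, -4, 0, 0], [0, 0, -4, 0], [0, 0, 0, 0]]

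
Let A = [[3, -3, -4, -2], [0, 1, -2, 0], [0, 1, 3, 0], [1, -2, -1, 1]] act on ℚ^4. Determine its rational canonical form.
The invariant factors of A (the non-unit diagonal entries of the Smith normal form of xI - A over ℚ[x]) are x^2 - 4x + 5, x^2 - 4x + 5, each dividing the next. The characteristic polynomial is their product, (x^2 - 4x + 5)^2.

The rational canonical form is the block-diagonal matrix of companion matrices C(f_i):
R = [[0, -5, 0, 0], [1, 4, 0, 0], [0, 0, 0, -5], [0, 0, 1, 4]].

Note the characteristic polynomial does not split into linear factors over ℚ, so A has no Jordan form over ℚ; the rational canonical form exists over any field.

R = [[0, -5, 0, 0], [1, 4, 0, 0], [0, 0, 0, -5], [0, 0, 1, 4]]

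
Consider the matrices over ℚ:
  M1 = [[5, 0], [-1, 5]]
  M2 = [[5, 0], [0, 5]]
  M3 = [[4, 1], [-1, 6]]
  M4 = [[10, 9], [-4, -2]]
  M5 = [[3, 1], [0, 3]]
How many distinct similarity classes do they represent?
Characteristic polynomials: χ_{M1} = (x - 5)^2, χ_{M2} = (x - 5)^2, χ_{M3} = (x - 5)^2, χ_{M4} = (x - 4)^2, χ_{M5} = (x - 3)^2.

{M1, M3}: invariant factors (x - 5)^2.

{M2}: invariant factors x - 5, x - 5.

{M4}: invariant factors (x - 4)^2.

{M5}: invariant factors (x - 3)^2.

Matrices are similar if and only if their invariant-factor lists agree; the partition into similarity classes is {M1, M3}, {M2}, {M4}, {M5}.

4 classes: {M1, M3}, {M2}, {M4}, {M5}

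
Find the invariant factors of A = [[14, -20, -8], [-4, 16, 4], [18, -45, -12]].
x - 6, (x - 6)^2

The Jordan structure of A has elementary divisors (x - 6)^2, (x - 6). Arranging the block sizes at each eigenvalue in decreasing order and taking row products gives the invariant factors.

Invariant factors (smallest first, each dividing the next): x - 6, (x - 6)^2.

Check: the last factor (x - 6)^2 is the minimal polynomial, and the product (x - 6)^3 is the characteristic polynomial.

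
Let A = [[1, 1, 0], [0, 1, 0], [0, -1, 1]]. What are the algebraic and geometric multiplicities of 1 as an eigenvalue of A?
algebraic multiplicity 3, geometric multiplicity 2

The characteristic polynomial is (x - 1)^3, so the factor x - 1 appears with exponent 3: the algebraic multiplicity is 3.

rank(A - I) = 1, so the eigenspace has dimension 3 - 1 = 2: the geometric multiplicity is 2.

Since 2 < 3, A is not diagonalizable.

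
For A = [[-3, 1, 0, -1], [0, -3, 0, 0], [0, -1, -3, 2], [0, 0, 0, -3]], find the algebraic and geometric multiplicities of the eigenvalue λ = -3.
The characteristic polynomial is (x + 3)^4, so the factor x + 3 appears with exponent 4: the algebraic multiplicity is 4.

rank(A + 3I) = 2, so the eigenspace has dimension 4 - 2 = 2: the geometric multiplicity is 2.

Since 2 < 4, A is not diagonalizable.

algebraic multiplicity 4, geometric multiplicity 2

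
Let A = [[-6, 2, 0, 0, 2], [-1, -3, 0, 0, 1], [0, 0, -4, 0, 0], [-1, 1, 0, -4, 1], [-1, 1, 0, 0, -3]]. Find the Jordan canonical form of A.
The characteristic polynomial is det(xI - A) = (x + 4)^5, so the eigenvalues are -4 (algebraic multiplicity 5).

For λ = -4: rank(A + 4I) = 1, rank((A + 4I)^2) = 0. The eigenspace has dimension 5 - 1 = 4, so there are 4 Jordan blocks; the rank sequence gives block sizes [2, 1, 1, 1].

Assembling the blocks gives the Jordan form J above.

J = [[-4, 1, 0, 0, 0], [0, -4, 0, 0, 0], [0, 0, -4, 0, 0], [0, 0, 0, -4, 0], [0, 0, 0, 0, -4]]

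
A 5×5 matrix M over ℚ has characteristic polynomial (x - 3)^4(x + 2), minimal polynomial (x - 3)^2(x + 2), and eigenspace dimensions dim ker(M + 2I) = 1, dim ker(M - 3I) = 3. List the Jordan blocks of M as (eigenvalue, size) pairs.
Jordan blocks: (-2, 1), (3, 2), (3, 1), (3, 1)

λ = -2: algebraic multiplicity 1 (exponent in χ_M), largest block size 1 (exponent in m_M), 1 block (geometric multiplicity). This forces block sizes [1].
λ = 3: algebraic multiplicity 4 (exponent in χ_M), largest block size 2 (exponent in m_M), 3 blocks (geometric multiplicity). These force block sizes [2, 1, 1].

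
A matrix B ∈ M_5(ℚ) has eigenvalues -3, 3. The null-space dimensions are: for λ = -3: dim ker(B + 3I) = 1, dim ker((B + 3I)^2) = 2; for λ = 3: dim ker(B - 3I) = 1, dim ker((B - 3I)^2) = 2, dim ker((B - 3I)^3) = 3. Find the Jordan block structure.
λ = -3: successive nullity increments [1, 1] count blocks of size ≥ k; block sizes are [2].
λ = 3: successive nullity increments [1, 1, 1] count blocks of size ≥ k; block sizes are [3].

Jordan blocks: (-3, 2), (3, 3)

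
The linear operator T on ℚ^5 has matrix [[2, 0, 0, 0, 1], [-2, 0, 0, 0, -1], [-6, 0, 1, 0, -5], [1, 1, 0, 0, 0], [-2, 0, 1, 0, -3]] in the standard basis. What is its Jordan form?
J = [[0, 1, 0, 0, 0], [0, 0, 1, 0, 0], [0, 0, 0, 0, 0], [0, 0, 0, 0, 1], [0, 0, 0, 0, 0]]

The characteristic polynomial is det(xI - A) = x^5, so the eigenvalues are 0 (algebraic multiplicity 5).

For λ = 0: rank(A) = 3, rank(A^2) = 1, rank(A^3) = 0. The eigenspace has dimension 5 - 3 = 2, so there are 2 Jordan blocks; the rank sequence gives block sizes [3, 2].

Assembling the blocks gives the Jordan form J above.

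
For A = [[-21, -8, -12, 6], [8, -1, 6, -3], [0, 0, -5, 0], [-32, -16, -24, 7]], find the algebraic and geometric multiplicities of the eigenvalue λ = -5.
algebraic multiplicity 4, geometric multiplicity 3

The characteristic polynomial is (x + 5)^4, so the factor x + 5 appears with exponent 4: the algebraic multiplicity is 4.

rank(A + 5I) = 1, so the eigenspace has dimension 4 - 1 = 3: the geometric multiplicity is 3.

Since 3 < 4, A is not diagonalizable.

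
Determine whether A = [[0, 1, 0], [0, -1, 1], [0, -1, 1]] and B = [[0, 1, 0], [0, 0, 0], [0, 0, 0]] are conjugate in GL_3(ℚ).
No.

Both have characteristic polynomial x^3, but the minimal polynomial of A is x^3 while the minimal polynomial of B is x^2. The minimal polynomial is a similarity invariant, so A and B are not similar.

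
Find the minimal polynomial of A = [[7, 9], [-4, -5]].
The characteristic polynomial factors as (x - 1)^2. The minimal polynomial is ∏(x - λ)^{k_λ} where k_λ is the size of the largest Jordan block at λ.

For λ = 1: rank(A - I) = 1, and the largest Jordan block has size 2 (the smallest k with rank((A - I)^k) = rank((A - I)^(k+1))).

So m_A(x) = (x - 1)^2.

m_A(x) = (x - 1)^2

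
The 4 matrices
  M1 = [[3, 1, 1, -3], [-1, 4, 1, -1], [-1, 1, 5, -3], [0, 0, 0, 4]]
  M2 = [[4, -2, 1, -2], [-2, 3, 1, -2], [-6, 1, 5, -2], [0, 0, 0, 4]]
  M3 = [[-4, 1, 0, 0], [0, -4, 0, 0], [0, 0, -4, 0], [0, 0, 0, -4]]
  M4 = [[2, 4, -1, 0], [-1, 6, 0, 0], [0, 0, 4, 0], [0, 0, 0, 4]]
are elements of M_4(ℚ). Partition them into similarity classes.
Characteristic polynomials: χ_{M1} = (x - 4)^4, χ_{M2} = (x - 4)^4, χ_{M3} = (x + 4)^4, χ_{M4} = (x - 4)^4.

{M1, M2, M4}: invariant factors x - 4, (x - 4)^3.

{M3}: invariant factors x + 4, x + 4, (x + 4)^2.

Matrices are similar if and only if their invariant-factor lists agree; the partition into similarity classes is {M1, M2, M4}, {M3}.

2 classes: {M1, M2, M4}, {M3}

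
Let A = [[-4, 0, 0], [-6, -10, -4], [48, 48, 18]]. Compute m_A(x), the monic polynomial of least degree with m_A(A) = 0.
m_A(x) = (x - 6)(x - 2)(x + 4)

The characteristic polynomial factors as (x - 6)(x - 2)(x + 4). The minimal polynomial is ∏(x - λ)^{k_λ} where k_λ is the size of the largest Jordan block at λ.

For λ = -4: rank(A + 4I) = 2, and the largest Jordan block has size 1 (the smallest k with rank((A + 4I)^k) = rank((A + 4I)^(k+1))).
For λ = 2: rank(A - 2I) = 2, and the largest Jordan block has size 1 (the smallest k with rank((A - 2I)^k) = rank((A - 2I)^(k+1))).
For λ = 6: rank(A - 6I) = 2, and the largest Jordan block has size 1 (the smallest k with rank((A - 6I)^k) = rank((A - 6I)^(k+1))).

So m_A(x) = (x - 6)(x - 2)(x + 4).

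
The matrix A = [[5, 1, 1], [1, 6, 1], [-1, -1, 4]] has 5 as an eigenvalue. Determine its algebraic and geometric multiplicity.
The characteristic polynomial is (x - 5)^3, so the factor x - 5 appears with exponent 3: the algebraic multiplicity is 3.

rank(A - 5I) = 2, so the eigenspace has dimension 3 - 2 = 1: the geometric multiplicity is 1.

Since 1 < 3, A is not diagonalizable.

algebraic multiplicity 3, geometric multiplicity 1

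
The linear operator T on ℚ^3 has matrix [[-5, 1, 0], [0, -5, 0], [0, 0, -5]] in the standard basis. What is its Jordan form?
J = [[-5, 1, 0], [0, -5, 0], [0, 0, -5]]

The characteristic polynomial is det(xI - A) = (x + 5)^3, so the eigenvalues are -5 (algebraic multiplicity 3).

For λ = -5: rank(A + 5I) = 1, rank((A + 5I)^2) = 0. The eigenspace has dimension 3 - 1 = 2, so there are 2 Jordan blocks; the rank sequence gives block sizes [2, 1].

Assembling the blocks gives the Jordan form J above.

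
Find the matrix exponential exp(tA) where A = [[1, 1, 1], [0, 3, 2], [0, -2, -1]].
e^{tA} = [[e^{t}, t*e^{t}, t*e^{t}], [0, (2*t + 1)*e^{t}, 2*t*e^{t}], [0, -2*t*e^{t}, (1 - 2*t)*e^{t}]]

A has Jordan form J = [[1, 1, 0], [0, 1, 0], [0, 0, 1]] with A = PJP^{-1}, so e^{tA} = P e^{tJ} P^{-1}.

For a Jordan block J_k(λ), e^{tJ_k(λ)} = e^{λt} · (I + tN + t^2 N^2/2! + ... + t^{k-1} N^{k-1}/(k-1)!) where N is the nilpotent superdiagonal part.

Assembling the blocks and conjugating back gives the entries of e^{tA} as shown above.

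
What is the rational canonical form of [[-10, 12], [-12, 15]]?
R = [[0, 6], [1, 5]]

The invariant factors of A (the non-unit diagonal entries of the Smith normal form of xI - A over ℚ[x]) are (x - 6)(x + 1), each dividing the next. The characteristic polynomial is their product, (x - 6)(x + 1).

The rational canonical form is the block-diagonal matrix of companion matrices C(f_i):
R = [[0, 6], [1, 5]].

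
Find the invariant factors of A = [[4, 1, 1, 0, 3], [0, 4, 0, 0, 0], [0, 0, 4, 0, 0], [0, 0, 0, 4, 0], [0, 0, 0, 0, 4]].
The Jordan structure of A has elementary divisors (x - 4)^2, (x - 4), (x - 4), (x - 4). Arranging the block sizes at each eigenvalue in decreasing order and taking row products gives the invariant factors.

Invariant factors (smallest first, each dividing the next): x - 4, x - 4, x - 4, (x - 4)^2.

Check: the last factor (x - 4)^2 is the minimal polynomial, and the product (x - 4)^5 is the characteristic polynomial.

x - 4, x - 4, x - 4, (x - 4)^2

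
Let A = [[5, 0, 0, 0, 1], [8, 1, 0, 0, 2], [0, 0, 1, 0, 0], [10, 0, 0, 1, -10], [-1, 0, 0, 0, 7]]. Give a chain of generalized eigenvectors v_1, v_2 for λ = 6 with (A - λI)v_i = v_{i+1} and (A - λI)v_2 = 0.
v_1 = [[0, 0, 0, -2, 1]]^T, v_2 = [[1, 2, 0, 0, 1]]^T

We seek v_1 ∈ ker((A - 6I)^2) \ ker(A - 6I), then set v_{i+1} = (A - 6I) v_i.

One such chain is v_1 = [[0, 0, 0, -2, 1]]^T, v_2 = [[1, 2, 0, 0, 1]]^T. Check: (A - 6I) v_2 = [[0, 0, 0, 0, 0]]^T = 0.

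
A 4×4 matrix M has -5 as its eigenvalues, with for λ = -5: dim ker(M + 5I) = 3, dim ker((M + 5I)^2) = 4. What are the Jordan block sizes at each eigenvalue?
λ = -5: successive nullity increments [3, 1] count blocks of size ≥ k; block sizes are [2, 1, 1].

Jordan blocks: (-5, 2), (-5, 1), (-5, 1)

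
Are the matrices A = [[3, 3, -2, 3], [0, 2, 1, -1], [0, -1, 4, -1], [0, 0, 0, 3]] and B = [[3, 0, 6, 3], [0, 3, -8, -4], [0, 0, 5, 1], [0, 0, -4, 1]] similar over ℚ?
Both have characteristic polynomial (x - 3)^4, but the minimal polynomial of A is (x - 3)^3 while the minimal polynomial of B is (x - 3)^2. The minimal polynomial is a similarity invariant, so A and B are not similar.

No.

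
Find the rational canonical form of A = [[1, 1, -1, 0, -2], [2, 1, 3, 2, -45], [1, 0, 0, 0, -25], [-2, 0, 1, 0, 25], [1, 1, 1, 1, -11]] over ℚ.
R = [[0, 0, 0, 0, 0], [1, 0, 0, 0, 0], [0, 1, 0, 0, -25], [0, 0, 1, 0, -25], [0, 0, 0, 1, -9]]

The invariant factors of A (the non-unit diagonal entries of the Smith normal form of xI - A over ℚ[x]) are x^2(x + 5)(x^2 + 4x + 5), each dividing the next. The characteristic polynomial is their product, x^2(x + 5)(x^2 + 4x + 5).

The rational canonical form is the block-diagonal matrix of companion matrices C(f_i):
R = [[0, 0, 0, 0, 0], [1, 0, 0, 0, 0], [0, 1, 0, 0, -25], [0, 0, 1, 0, -25], [0, 0, 0, 1, -9]].

Note the characteristic polynomial does not split into linear factors over ℚ, so A has no Jordan form over ℚ; the rational canonical form exists over any field.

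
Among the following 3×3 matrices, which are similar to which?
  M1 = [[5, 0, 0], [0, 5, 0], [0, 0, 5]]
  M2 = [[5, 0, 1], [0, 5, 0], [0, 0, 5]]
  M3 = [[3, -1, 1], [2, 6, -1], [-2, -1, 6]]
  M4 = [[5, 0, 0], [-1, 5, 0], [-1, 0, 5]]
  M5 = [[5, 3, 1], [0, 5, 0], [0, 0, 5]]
2 classes: {M1}, {M2, M3, M4, M5}

Characteristic polynomials: χ_{M1} = (x - 5)^3, χ_{M2} = (x - 5)^3, χ_{M3} = (x - 5)^3, χ_{M4} = (x - 5)^3, χ_{M5} = (x - 5)^3.

{M1}: invariant factors x - 5, x - 5, x - 5.

{M2, M3, M4, M5}: invariant factors x - 5, (x - 5)^2.

Matrices are similar if and only if their invariant-factor lists agree; the partition into similarity classes is {M1}, {M2, M3, M4, M5}.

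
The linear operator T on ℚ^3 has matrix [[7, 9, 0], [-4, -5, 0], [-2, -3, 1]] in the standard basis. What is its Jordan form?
J = [[1, 1, 0], [0, 1, 0], [0, 0, 1]]

The characteristic polynomial is det(xI - A) = (x - 1)^3, so the eigenvalues are 1 (algebraic multiplicity 3).

For λ = 1: rank(A - I) = 1, rank((A - I)^2) = 0. The eigenspace has dimension 3 - 1 = 2, so there are 2 Jordan blocks; the rank sequence gives block sizes [2, 1].

Assembling the blocks gives the Jordan form J above.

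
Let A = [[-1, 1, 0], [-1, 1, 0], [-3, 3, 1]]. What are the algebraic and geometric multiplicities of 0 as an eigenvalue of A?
algebraic multiplicity 2, geometric multiplicity 1

The characteristic polynomial is x^2(x - 1), so the factor x appears with exponent 2: the algebraic multiplicity is 2.

rank(A) = 2, so the eigenspace has dimension 3 - 2 = 1: the geometric multiplicity is 1.

Since 1 < 2, A is not diagonalizable.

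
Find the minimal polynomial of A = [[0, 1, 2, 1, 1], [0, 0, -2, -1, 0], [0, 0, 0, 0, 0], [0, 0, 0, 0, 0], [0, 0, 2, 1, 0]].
m_A(x) = x^2

The characteristic polynomial factors as x^5. The minimal polynomial is ∏(x - λ)^{k_λ} where k_λ is the size of the largest Jordan block at λ.

For λ = 0: rank(A) = 2, and the largest Jordan block has size 2 (the smallest k with rank(A^k) = rank(A^(k+1))).

So m_A(x) = x^2.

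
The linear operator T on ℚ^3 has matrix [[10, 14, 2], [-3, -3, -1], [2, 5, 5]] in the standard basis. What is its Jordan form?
The characteristic polynomial is det(xI - A) = (x - 4)^3, so the eigenvalues are 4 (algebraic multiplicity 3).

For λ = 4: rank(A - 4I) = 2, rank((A - 4I)^2) = 1, rank((A - 4I)^3) = 0. The eigenspace has dimension 3 - 2 = 1, so there is 1 Jordan block; the rank sequence gives block sizes [3].

Assembling the blocks gives the Jordan form J above.

J = [[4, 1, 0], [0, 4, 1], [0, 0, 4]]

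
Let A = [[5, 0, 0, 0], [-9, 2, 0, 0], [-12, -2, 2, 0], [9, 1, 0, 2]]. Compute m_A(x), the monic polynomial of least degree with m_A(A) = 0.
m_A(x) = (x - 5)(x - 2)^2

The characteristic polynomial factors as (x - 5)(x - 2)^3. The minimal polynomial is ∏(x - λ)^{k_λ} where k_λ is the size of the largest Jordan block at λ.

For λ = 2: rank(A - 2I) = 2, and the largest Jordan block has size 2 (the smallest k with rank((A - 2I)^k) = rank((A - 2I)^(k+1))).
For λ = 5: rank(A - 5I) = 3, and the largest Jordan block has size 1 (the smallest k with rank((A - 5I)^k) = rank((A - 5I)^(k+1))).

So m_A(x) = (x - 5)(x - 2)^2.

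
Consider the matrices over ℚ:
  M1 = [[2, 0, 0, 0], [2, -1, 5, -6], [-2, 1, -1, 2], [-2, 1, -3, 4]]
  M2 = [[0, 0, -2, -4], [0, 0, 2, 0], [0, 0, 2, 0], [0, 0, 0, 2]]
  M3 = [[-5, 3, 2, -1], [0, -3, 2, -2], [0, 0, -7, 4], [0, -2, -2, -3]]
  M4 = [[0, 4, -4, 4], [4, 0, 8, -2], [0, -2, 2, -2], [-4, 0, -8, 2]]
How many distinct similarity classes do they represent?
Characteristic polynomials: χ_{M1} = x^2(x - 2)^2, χ_{M2} = x^2(x - 2)^2, χ_{M3} = (x + 3)(x + 5)^3, χ_{M4} = x^2(x - 2)^2.

{M1}: invariant factors x - 2, x^2(x - 2).

{M2, M4}: invariant factors x(x - 2), x(x - 2).

{M3}: invariant factors x + 5, (x + 3)(x + 5)^2.

Matrices are similar if and only if their invariant-factor lists agree; the partition into similarity classes is {M1}, {M2, M4}, {M3}.

3 classes: {M1}, {M2, M4}, {M3}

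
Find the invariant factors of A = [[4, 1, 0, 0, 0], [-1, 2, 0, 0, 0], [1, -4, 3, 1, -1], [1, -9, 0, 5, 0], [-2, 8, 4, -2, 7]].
The Jordan structure of A has elementary divisors (x - 3)^2, (x - 5)^2, (x - 5). Arranging the block sizes at each eigenvalue in decreasing order and taking row products gives the invariant factors.

Invariant factors (smallest first, each dividing the next): x - 5, (x - 5)^2(x - 3)^2.

Check: the last factor (x - 5)^2(x - 3)^2 is the minimal polynomial, and the product (x - 5)^3(x - 3)^2 is the characteristic polynomial.

x - 5, (x - 5)^2(x - 3)^2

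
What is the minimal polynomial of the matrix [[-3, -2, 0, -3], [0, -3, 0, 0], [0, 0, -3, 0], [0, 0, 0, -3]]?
m_A(x) = (x + 3)^2

The characteristic polynomial factors as (x + 3)^4. The minimal polynomial is ∏(x - λ)^{k_λ} where k_λ is the size of the largest Jordan block at λ.

For λ = -3: rank(A + 3I) = 1, and the largest Jordan block has size 2 (the smallest k with rank((A + 3I)^k) = rank((A + 3I)^(k+1))).

So m_A(x) = (x + 3)^2.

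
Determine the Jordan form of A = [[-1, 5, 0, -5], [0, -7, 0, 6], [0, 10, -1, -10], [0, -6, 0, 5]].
J = [[-1, 1, 0, 0], [0, -1, 0, 0], [0, 0, -1, 0], [0, 0, 0, -1]]

The characteristic polynomial is det(xI - A) = (x + 1)^4, so the eigenvalues are -1 (algebraic multiplicity 4).

For λ = -1: rank(A + I) = 1, rank((A + I)^2) = 0. The eigenspace has dimension 4 - 1 = 3, so there are 3 Jordan blocks; the rank sequence gives block sizes [2, 1, 1].

Assembling the blocks gives the Jordan form J above.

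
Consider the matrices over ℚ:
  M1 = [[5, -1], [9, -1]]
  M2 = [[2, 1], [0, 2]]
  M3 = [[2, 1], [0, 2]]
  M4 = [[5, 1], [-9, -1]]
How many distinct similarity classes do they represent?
1 class: {M1, M2, M3, M4}

Characteristic polynomials: χ_{M1} = (x - 2)^2, χ_{M2} = (x - 2)^2, χ_{M3} = (x - 2)^2, χ_{M4} = (x - 2)^2.

{M1, M2, M3, M4}: invariant factors (x - 2)^2.

Matrices are similar if and only if their invariant-factor lists agree; the partition into similarity classes is {M1, M2, M3, M4}.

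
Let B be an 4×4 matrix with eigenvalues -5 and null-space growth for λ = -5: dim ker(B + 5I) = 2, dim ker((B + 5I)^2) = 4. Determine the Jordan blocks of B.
Jordan blocks: (-5, 2), (-5, 2)

λ = -5: successive nullity increments [2, 2] count blocks of size ≥ k; block sizes are [2, 2].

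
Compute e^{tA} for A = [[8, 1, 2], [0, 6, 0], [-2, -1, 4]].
A has Jordan form J = [[6, 1, 0], [0, 6, 0], [0, 0, 6]] with A = PJP^{-1}, so e^{tA} = P e^{tJ} P^{-1}.

For a Jordan block J_k(λ), e^{tJ_k(λ)} = e^{λt} · (I + tN + t^2 N^2/2! + ... + t^{k-1} N^{k-1}/(k-1)!) where N is the nilpotent superdiagonal part.

Assembling the blocks and conjugating back gives the entries of e^{tA} as shown above.

e^{tA} = [[(2*t + 1)*e^{6*t}, t*e^{6*t}, 2*t*e^{6*t}], [0, e^{6*t}, 0], [-2*t*e^{6*t}, -t*e^{6*t}, (1 - 2*t)*e^{6*t}]]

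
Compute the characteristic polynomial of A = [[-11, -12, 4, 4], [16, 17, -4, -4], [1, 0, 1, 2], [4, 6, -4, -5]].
χ_A(x) = (x - 5)(x + 1)^3

xI - A = [[x + 11, 12, -4, -4], [-16, x - 17, 4, 4], [-1, 0, x - 1, -2], [-4, -6, 4, x + 5]].

Expanding det(xI - A) along the first row:
det(xI - A) = + (x + 11)·det([[x - 17, 4, 4], [0, x - 1, -2], [-6, 4, x + 5]]) - (12)·det([[-16, 4, 4], [-1, x - 1, -2], [-4, 4, x + 5]]) + (-4)·det([[-16, x - 17, 4], [-1, 0, -2], [-4, -6, x + 5]]) - (-4)·det([[-16, x - 17, 4], [-1, 0, x - 1], [-4, -6, 4]]).

Evaluating gives χ_A(x) = x^4 - 2x^3 - 12x^2 - 14x - 5 = (x - 5)(x + 1)^3.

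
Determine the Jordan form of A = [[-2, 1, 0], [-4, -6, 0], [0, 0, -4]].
J = [[-4, 1, 0], [0, -4, 0], [0, 0, -4]]

The characteristic polynomial is det(xI - A) = (x + 4)^3, so the eigenvalues are -4 (algebraic multiplicity 3).

For λ = -4: rank(A + 4I) = 1, rank((A + 4I)^2) = 0. The eigenspace has dimension 3 - 1 = 2, so there are 2 Jordan blocks; the rank sequence gives block sizes [2, 1].

Assembling the blocks gives the Jordan form J above.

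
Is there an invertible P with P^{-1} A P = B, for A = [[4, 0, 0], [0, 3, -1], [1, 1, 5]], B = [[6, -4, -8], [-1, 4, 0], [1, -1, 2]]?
Yes.

Two matrices over a field are similar if and only if they have the same invariant factors.

Both A and B have characteristic polynomial (x - 4)^3 and minimal polynomial (x - 4)^3. Computing further, both have invariant factors (x - 4)^3. Hence A and B are similar.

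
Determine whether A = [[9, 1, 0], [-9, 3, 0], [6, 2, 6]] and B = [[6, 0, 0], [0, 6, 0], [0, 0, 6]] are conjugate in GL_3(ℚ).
No.

Both have characteristic polynomial (x - 6)^3, but the minimal polynomial of A is (x - 6)^2 while the minimal polynomial of B is x - 6. The minimal polynomial is a similarity invariant, so A and B are not similar.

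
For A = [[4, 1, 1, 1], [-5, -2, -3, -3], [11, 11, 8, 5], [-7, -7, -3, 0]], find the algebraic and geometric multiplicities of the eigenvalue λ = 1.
The characteristic polynomial is (x - 3)^3(x - 1), so the factor x - 1 appears with exponent 1: the algebraic multiplicity is 1.

rank(A - I) = 3, so the eigenspace has dimension 4 - 3 = 1: the geometric multiplicity is 1.

algebraic multiplicity 1, geometric multiplicity 1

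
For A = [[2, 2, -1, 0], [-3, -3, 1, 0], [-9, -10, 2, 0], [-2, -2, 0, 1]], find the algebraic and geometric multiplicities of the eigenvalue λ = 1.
The characteristic polynomial is (x - 1)^3(x + 1), so the factor x - 1 appears with exponent 3: the algebraic multiplicity is 3.

rank(A - I) = 2, so the eigenspace has dimension 4 - 2 = 2: the geometric multiplicity is 2.

Since 2 < 3, A is not diagonalizable.

algebraic multiplicity 3, geometric multiplicity 2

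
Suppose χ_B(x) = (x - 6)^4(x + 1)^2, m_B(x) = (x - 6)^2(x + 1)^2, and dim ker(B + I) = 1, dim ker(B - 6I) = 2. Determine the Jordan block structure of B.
Jordan blocks: (-1, 2), (6, 2), (6, 2)

λ = -1: algebraic multiplicity 2 (exponent in χ_B), largest block size 2 (exponent in m_B), 1 block (geometric multiplicity). This forces block sizes [2].
λ = 6: algebraic multiplicity 4 (exponent in χ_B), largest block size 2 (exponent in m_B), 2 blocks (geometric multiplicity). These force block sizes [2, 2].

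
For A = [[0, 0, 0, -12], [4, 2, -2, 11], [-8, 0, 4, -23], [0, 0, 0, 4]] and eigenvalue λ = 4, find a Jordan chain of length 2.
v_1 = [[-3, 0, 0, 1]]^T, v_2 = [[0, -1, 1, 0]]^T

We seek v_1 ∈ ker((A - 4I)^2) \ ker(A - 4I), then set v_{i+1} = (A - 4I) v_i.

One such chain is v_1 = [[-3, 0, 0, 1]]^T, v_2 = [[0, -1, 1, 0]]^T. Check: (A - 4I) v_2 = [[0, 0, 0, 0]]^T = 0.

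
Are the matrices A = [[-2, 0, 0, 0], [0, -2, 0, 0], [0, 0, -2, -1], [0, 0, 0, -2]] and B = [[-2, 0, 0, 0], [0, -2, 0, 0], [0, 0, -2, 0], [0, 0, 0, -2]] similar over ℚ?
Both have characteristic polynomial (x + 2)^4, but the minimal polynomial of A is (x + 2)^2 while the minimal polynomial of B is x + 2. The minimal polynomial is a similarity invariant, so A and B are not similar.

No.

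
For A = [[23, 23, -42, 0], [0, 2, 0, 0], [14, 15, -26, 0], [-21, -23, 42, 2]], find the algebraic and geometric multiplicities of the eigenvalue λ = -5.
The characteristic polynomial is (x - 2)^3(x + 5), so the factor x + 5 appears with exponent 1: the algebraic multiplicity is 1.

rank(A + 5I) = 3, so the eigenspace has dimension 4 - 3 = 1: the geometric multiplicity is 1.

algebraic multiplicity 1, geometric multiplicity 1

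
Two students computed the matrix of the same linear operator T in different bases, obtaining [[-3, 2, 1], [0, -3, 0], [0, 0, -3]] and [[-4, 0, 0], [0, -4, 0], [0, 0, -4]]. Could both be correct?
No.

trace(A) = -9 but trace(B) = -12. The trace is a similarity invariant, so A and B are not similar.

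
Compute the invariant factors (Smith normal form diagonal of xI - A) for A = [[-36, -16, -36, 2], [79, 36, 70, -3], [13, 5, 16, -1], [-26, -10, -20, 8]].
x - 6, (x - 6)^3

The Jordan structure of A has elementary divisors (x - 6)^3, (x - 6). Arranging the block sizes at each eigenvalue in decreasing order and taking row products gives the invariant factors.

Invariant factors (smallest first, each dividing the next): x - 6, (x - 6)^3.

Check: the last factor (x - 6)^3 is the minimal polynomial, and the product (x - 6)^4 is the characteristic polynomial.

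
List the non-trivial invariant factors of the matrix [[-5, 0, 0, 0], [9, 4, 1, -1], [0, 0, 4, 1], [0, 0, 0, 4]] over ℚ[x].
(x - 4)^3(x + 5)

The Jordan structure of A has elementary divisors (x + 5), (x - 4)^3. Arranging the block sizes at each eigenvalue in decreasing order and taking row products gives the invariant factors.

Invariant factors (smallest first, each dividing the next): (x - 4)^3(x + 5).

Check: the last factor (x - 4)^3(x + 5) is the minimal polynomial, and the product (x - 4)^3(x + 5) is the characteristic polynomial.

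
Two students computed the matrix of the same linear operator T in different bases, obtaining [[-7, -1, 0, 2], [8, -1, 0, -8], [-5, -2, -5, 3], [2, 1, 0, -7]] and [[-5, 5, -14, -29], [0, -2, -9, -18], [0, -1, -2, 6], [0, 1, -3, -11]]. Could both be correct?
Yes.

Two matrices over a field are similar if and only if they have the same invariant factors.

Both A and B have characteristic polynomial (x + 5)^4 and minimal polynomial (x + 5)^2. Computing further, both have invariant factors (x + 5)^2, (x + 5)^2. Hence A and B are similar.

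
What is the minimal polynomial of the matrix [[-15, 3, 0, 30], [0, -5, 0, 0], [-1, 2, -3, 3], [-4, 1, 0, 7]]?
m_A(x) = (x + 3)^2(x + 5)^2

The characteristic polynomial factors as (x + 3)^2(x + 5)^2. The minimal polynomial is ∏(x - λ)^{k_λ} where k_λ is the size of the largest Jordan block at λ.

For λ = -5: rank(A + 5I) = 3, and the largest Jordan block has size 2 (the smallest k with rank((A + 5I)^k) = rank((A + 5I)^(k+1))).
For λ = -3: rank(A + 3I) = 3, and the largest Jordan block has size 2 (the smallest k with rank((A + 3I)^k) = rank((A + 3I)^(k+1))).

So m_A(x) = (x + 3)^2(x + 5)^2.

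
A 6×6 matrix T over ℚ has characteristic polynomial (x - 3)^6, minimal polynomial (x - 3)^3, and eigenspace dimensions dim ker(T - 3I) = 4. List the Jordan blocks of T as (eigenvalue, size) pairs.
Jordan blocks: (3, 3), (3, 1), (3, 1), (3, 1)

λ = 3: algebraic multiplicity 6 (exponent in χ_T), largest block size 3 (exponent in m_T), 4 blocks (geometric multiplicity). These force block sizes [3, 1, 1, 1].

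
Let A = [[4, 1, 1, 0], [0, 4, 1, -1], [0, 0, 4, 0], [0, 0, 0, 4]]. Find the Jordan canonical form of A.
J = [[4, 1, 0, 0], [0, 4, 1, 0], [0, 0, 4, 0], [0, 0, 0, 4]]

The characteristic polynomial is det(xI - A) = (x - 4)^4, so the eigenvalues are 4 (algebraic multiplicity 4).

For λ = 4: rank(A - 4I) = 2, rank((A - 4I)^2) = 1, rank((A - 4I)^3) = 0. The eigenspace has dimension 4 - 2 = 2, so there are 2 Jordan blocks; the rank sequence gives block sizes [3, 1].

Assembling the blocks gives the Jordan form J above.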